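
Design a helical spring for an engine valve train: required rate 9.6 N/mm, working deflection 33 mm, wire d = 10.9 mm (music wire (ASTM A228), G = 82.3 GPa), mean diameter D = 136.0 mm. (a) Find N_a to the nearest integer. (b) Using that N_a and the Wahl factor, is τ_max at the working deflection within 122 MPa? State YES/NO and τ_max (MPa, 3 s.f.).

(a) 6 coils; (b) YES, τ_max = 94.6 MPa

N_a = Gd⁴/(8D³k) = (82.3×10³)(10.9⁴)/(8·136.0³·9.6) = 6.014 → N_a = 6
Actual rate k = Gd⁴/(8D³·6) = 9.6216 N/mm
Working load F = kδ = 9.6216·33 = 317.51 N
C = 136.0/10.9 = 12.4771; K_W = (4C−1)/(4C−4)+0.615/C = 1.1146
τ_max = K_W·8FD/(πd³) = 1.1146·84.91 = 94.644 MPa
τ_max ≤ 122 MPa → acceptable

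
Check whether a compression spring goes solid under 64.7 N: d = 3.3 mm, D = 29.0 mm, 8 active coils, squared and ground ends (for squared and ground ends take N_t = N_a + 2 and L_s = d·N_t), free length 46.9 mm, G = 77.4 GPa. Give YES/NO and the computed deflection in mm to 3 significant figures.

NO, δ = 11.0 mm

k = Gd⁴/(8D³N_a) = (77.4×10³)(3.3⁴)/(8·29.0³·8) = 5.8806 N/mm
N_t = 10; L_s = 3.3·10 = 33 mm; δ_solid = L₀ − L_s = 46.9 − 33 = 13.9 mm
δ = F/k = 64.7/5.8806 = 11.002 mm
δ < δ_solid → spring does not go solid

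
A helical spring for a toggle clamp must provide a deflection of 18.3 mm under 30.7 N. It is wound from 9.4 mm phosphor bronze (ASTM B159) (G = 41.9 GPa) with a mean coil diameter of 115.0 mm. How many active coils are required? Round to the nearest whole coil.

Required rate k = F/δ = 30.7/18.3 = 1.6776 N/mm
N_a = Gd⁴/(8D³k) = (41.9×10³ × 9.4⁴)/(8 × 115.0³ × 1.6776)
    = 3.27134e+08 / 2.04113e+07 = 16.03 → 16 coils

16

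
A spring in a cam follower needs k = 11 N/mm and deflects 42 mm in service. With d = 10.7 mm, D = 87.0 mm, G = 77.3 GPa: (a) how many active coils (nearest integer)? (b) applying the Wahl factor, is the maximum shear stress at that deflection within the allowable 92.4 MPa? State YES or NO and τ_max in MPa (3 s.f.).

(a) 17 coils; (b) NO, τ_max = 101 MPa

N_a = Gd⁴/(8D³k) = (77.3×10³)(10.7⁴)/(8·87.0³·11) = 17.49 → N_a = 17
Actual rate k = Gd⁴/(8D³·17) = 11.314 N/mm
Working load F = kδ = 11.314·42 = 475.19 N
C = 87.0/10.7 = 8.1308; K_W = (4C−1)/(4C−4)+0.615/C = 1.1808
τ_max = K_W·8FD/(πd³) = 1.1808·85.936 = 101.47 MPa
τ_max > 92.4 MPa → exceeds allowable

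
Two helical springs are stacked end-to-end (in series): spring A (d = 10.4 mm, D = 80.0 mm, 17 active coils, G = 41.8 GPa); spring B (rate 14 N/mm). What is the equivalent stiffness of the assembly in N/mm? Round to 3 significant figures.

k_A = Gd⁴/(8D³N_a) = (41.8×10³)(10.4⁴)/(8·80.0³·17) = 7.0226 N/mm
Series: 1/k_eq = 1/7.0226 + 1/14 = 0.21383; k_eq = 4.6767 N/mm

4.68 N/mm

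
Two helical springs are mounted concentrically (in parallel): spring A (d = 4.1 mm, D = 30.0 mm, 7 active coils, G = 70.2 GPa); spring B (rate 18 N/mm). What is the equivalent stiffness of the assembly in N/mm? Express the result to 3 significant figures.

31.1 N/mm

k_A = Gd⁴/(8D³N_a) = (70.2×10³)(4.1⁴)/(8·30.0³·7) = 13.12 N/mm
Parallel: k_eq = 13.12 + 18 = 31.12 N/mm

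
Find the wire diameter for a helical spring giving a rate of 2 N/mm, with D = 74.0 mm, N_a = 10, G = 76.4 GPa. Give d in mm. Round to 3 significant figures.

d = (8D³N_a·k / G)^(1/4) = (8·74.0³·10·2 / (76.4×10³))^0.25
  = (848.64)^0.25 = 5.3973 mm

5.40 mm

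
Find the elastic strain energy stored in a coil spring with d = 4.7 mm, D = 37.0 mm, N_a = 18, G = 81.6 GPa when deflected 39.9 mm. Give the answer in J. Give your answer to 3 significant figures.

k = Gd⁴/(8D³N_a) = (81.6×10³)(4.7⁴)/(8·37.0³·18) = 5.459 N/mm
U = ½kδ² = 0.5 × 5.459 × 39.9² = 4345.4 N·mm = 4.3454 J

4.35 J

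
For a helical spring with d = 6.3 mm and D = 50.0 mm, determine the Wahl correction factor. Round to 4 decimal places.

C = D/d = 50.0/6.3 = 7.9365
K_W = (4C−1)/(4C−4) + 0.615/C = 30.746/27.746 + 0.0775 = 1.1856

1.1856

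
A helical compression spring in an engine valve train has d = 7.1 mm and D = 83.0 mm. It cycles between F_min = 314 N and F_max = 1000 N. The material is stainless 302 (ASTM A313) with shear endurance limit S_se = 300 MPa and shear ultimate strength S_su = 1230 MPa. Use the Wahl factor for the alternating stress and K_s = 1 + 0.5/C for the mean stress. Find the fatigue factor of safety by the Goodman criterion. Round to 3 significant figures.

0.920

C = D/d = 83.0/7.1 = 11.6901; K_W = (4C−1)/(4C−4)+0.615/C = 1.1228; K_s = 1+0.5/C = 1.0428
F_a = (F_max−F_min)/2 = 343 N; F_m = (F_max+F_min)/2 = 657 N
τ_a = K_W·8F_aD/(πd³) = 1.1228 × 202.55 = 227.42 MPa
τ_m = K_s·8F_mD/(πd³) = 1.0428 × 387.98 = 404.57 MPa
Goodman: 1/n_f = τ_a/S_se + τ_m/S_su = 227.42/300 + 404.57/1230 = 0.75806 + 0.32892 = 1.087
n_f = 1/1.087 = 0.92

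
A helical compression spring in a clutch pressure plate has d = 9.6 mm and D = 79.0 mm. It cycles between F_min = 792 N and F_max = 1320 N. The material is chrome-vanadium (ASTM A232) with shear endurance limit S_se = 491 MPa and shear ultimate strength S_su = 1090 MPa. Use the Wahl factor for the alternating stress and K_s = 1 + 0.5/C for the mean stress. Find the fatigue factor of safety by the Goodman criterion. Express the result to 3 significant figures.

C = D/d = 79.0/9.6 = 8.2292; K_W = (4C−1)/(4C−4)+0.615/C = 1.1785; K_s = 1+0.5/C = 1.0608
F_a = (F_max−F_min)/2 = 264 N; F_m = (F_max+F_min)/2 = 1056 N
τ_a = K_W·8F_aD/(πd³) = 1.1785 × 60.028 = 70.742 MPa
τ_m = K_s·8F_mD/(πd³) = 1.0608 × 240.11 = 254.7 MPa
Goodman: 1/n_f = τ_a/S_se + τ_m/S_su = 70.742/491 + 254.7/1090 = 0.14408 + 0.23367 = 0.37775
n_f = 1/0.37775 = 2.647

2.65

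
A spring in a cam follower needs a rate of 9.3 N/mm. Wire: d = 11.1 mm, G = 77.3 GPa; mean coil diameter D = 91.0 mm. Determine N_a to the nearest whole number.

N_a = Gd⁴/(8D³k) = (77.3×10³ × 11.1⁴)/(8 × 91.0³ × 9.3)
    = 1.17347e+09 / 5.60657e+07 = 20.93 → 21 coils

21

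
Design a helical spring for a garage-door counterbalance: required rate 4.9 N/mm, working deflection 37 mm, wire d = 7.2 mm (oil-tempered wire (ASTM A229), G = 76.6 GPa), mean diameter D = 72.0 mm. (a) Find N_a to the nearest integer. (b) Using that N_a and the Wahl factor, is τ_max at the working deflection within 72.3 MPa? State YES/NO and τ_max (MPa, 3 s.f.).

N_a = Gd⁴/(8D³k) = (76.6×10³)(7.2⁴)/(8·72.0³·4.9) = 14.07 → N_a = 14
Actual rate k = Gd⁴/(8D³·14) = 4.9243 N/mm
Working load F = kδ = 4.9243·37 = 182.2 N
C = 72.0/7.2 = 10.0000; K_W = (4C−1)/(4C−4)+0.615/C = 1.1448
τ_max = K_W·8FD/(πd³) = 1.1448·89.499 = 102.46 MPa
τ_max > 72.3 MPa → exceeds allowable

(a) 14 coils; (b) NO, τ_max = 102 MPa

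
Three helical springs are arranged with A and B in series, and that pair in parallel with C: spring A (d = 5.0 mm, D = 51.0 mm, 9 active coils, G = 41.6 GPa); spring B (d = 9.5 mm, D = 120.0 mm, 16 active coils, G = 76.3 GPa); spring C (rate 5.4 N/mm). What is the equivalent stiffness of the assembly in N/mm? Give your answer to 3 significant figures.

k_A = Gd⁴/(8D³N_a) = (41.6×10³)(5.0⁴)/(8·51.0³·9) = 2.7223 N/mm
k_B = Gd⁴/(8D³N_a) = (76.3×10³)(9.5⁴)/(8·120.0³·16) = 2.8097 N/mm
Springs A,B series: k_AB = 1/(1/2.7223+1/2.8097) = 1.3827 N/mm; parallel with C: k_eq = 1.3827+5.4 = 6.7827 N/mm

6.78 N/mm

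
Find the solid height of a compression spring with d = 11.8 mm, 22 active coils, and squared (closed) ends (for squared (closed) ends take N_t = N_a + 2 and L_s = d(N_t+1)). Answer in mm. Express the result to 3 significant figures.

squared (closed) ends: N_t = N_a + 2 = 22 + 2 = 24
L_s = d·(N_t+1) = 11.8 × 25 = 295 mm

295 mm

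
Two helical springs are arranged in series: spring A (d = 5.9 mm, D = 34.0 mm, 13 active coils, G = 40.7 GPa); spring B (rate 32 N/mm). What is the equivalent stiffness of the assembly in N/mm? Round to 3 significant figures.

k_A = Gd⁴/(8D³N_a) = (40.7×10³)(5.9⁴)/(8·34.0³·13) = 12.065 N/mm
Series: 1/k_eq = 1/12.065 + 1/32 = 0.11413; k_eq = 8.7617 N/mm

8.76 N/mm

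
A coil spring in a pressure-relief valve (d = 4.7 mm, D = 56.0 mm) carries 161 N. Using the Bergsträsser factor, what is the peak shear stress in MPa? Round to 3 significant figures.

246 MPa

Spring index C = D/d = 56.0/4.7 = 11.9149
K_B = (4C+2)/(4C−3) = 49.660/44.660 = 1.1120
τ₀ = 8FD/(πd³) = 8·161·56.0/(π·4.7³) = 72128/326.17 = 221.14 MPa
τ_max = K·τ₀ = 1.1120 × 221.14 = 245.89 MPa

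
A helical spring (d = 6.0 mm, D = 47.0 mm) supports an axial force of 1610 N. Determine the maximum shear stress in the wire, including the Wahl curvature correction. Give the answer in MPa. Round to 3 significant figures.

1060 MPa

Spring index C = D/d = 47.0/6.0 = 7.8333
K_W = (4C−1)/(4C−4) + 0.615/C = 30.333/27.333 + 0.0785 = 1.1883
τ₀ = 8FD/(πd³) = 8·1610·47.0/(π·6.0³) = 605360/678.58 = 892.09 MPa
τ_max = K·τ₀ = 1.1883 × 892.09 = 1060 MPa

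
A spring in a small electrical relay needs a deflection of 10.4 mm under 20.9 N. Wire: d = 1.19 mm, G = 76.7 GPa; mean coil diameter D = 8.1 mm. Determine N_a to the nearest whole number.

Required rate k = F/δ = 20.9/10.4 = 2.0096 N/mm
N_a = Gd⁴/(8D³k) = (76.7×10³ × 1.19⁴)/(8 × 8.1³ × 2.0096)
    = 153810 / 8543.94 = 18 → 18 coils

18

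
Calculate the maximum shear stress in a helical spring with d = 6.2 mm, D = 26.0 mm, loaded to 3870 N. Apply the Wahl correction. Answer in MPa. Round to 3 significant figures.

Spring index C = D/d = 26.0/6.2 = 4.1935
K_W = (4C−1)/(4C−4) + 0.615/C = 15.774/12.774 + 0.1467 = 1.3815
τ₀ = 8FD/(πd³) = 8·3870·26.0/(π·6.2³) = 804960/748.73 = 1075.1 MPa
τ_max = K·τ₀ = 1.3815 × 1075.1 = 1485.3 MPa

1490 MPa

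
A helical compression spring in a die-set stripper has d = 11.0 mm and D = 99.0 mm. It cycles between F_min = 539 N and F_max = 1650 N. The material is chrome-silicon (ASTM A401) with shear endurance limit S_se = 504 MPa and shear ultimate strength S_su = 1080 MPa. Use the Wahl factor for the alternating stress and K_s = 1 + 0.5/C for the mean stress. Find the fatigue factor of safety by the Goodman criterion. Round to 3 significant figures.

2.25

C = D/d = 99.0/11.0 = 9.0000; K_W = (4C−1)/(4C−4)+0.615/C = 1.1621; K_s = 1+0.5/C = 1.0556
F_a = (F_max−F_min)/2 = 555.5 N; F_m = (F_max+F_min)/2 = 1094.5 N
τ_a = K_W·8F_aD/(πd³) = 1.1621 × 105.22 = 122.27 MPa
τ_m = K_s·8F_mD/(πd³) = 1.0556 × 207.31 = 218.82 MPa
Goodman: 1/n_f = τ_a/S_se + τ_m/S_su = 122.27/504 + 218.82/1080 = 0.24260 + 0.20261 = 0.44521
n_f = 1/0.44521 = 2.246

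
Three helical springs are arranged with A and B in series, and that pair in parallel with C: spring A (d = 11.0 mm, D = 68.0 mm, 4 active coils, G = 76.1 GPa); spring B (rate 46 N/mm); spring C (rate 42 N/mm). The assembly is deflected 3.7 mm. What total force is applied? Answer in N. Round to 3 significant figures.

k_A = Gd⁴/(8D³N_a) = (76.1×10³)(11.0⁴)/(8·68.0³·4) = 110.73 N/mm
Springs A,B series: k_AB = 1/(1/110.73+1/46) = 32.499 N/mm; parallel with C: k_eq = 32.499+42 = 74.499 N/mm
F = k_eq·δ = 74.499·3.7 = 275.65 N

276 N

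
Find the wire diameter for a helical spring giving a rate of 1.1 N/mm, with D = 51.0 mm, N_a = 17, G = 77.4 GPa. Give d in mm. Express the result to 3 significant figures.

d = (8D³N_a·k / G)^(1/4) = (8·51.0³·17·1.1 / (77.4×10³))^0.25
  = (256.39)^0.25 = 4.0015 mm

4.00 mm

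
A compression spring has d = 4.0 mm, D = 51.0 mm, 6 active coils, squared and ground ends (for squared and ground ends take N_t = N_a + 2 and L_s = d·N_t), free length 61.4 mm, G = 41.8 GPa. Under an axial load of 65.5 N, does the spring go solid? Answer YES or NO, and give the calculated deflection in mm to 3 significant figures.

YES, δ = 39.0 mm

k = Gd⁴/(8D³N_a) = (41.8×10³)(4.0⁴)/(8·51.0³·6) = 1.6806 N/mm
N_t = 8; L_s = 4.0·8 = 32 mm; δ_solid = L₀ − L_s = 61.4 − 32 = 29.4 mm
δ = F/k = 65.5/1.6806 = 38.974 mm
δ ≥ δ_solid → spring goes solid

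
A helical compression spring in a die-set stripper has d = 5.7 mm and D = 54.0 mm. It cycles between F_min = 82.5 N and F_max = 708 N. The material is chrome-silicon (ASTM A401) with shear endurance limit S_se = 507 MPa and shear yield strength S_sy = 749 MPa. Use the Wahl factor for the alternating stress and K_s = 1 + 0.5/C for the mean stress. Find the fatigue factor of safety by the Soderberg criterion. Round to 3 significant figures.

1.06

C = D/d = 54.0/5.7 = 9.4737; K_W = (4C−1)/(4C−4)+0.615/C = 1.1534; K_s = 1+0.5/C = 1.0528
F_a = (F_max−F_min)/2 = 312.75 N; F_m = (F_max+F_min)/2 = 395.25 N
τ_a = K_W·8F_aD/(πd³) = 1.1534 × 232.22 = 267.85 MPa
τ_m = K_s·8F_mD/(πd³) = 1.0528 × 293.48 = 308.97 MPa
Soderberg: 1/n_f = τ_a/S_se + τ_m/S_sy = 267.85/507 + 308.97/749 = 0.52831 + 0.41251 = 0.94082
n_f = 1/0.94082 = 1.063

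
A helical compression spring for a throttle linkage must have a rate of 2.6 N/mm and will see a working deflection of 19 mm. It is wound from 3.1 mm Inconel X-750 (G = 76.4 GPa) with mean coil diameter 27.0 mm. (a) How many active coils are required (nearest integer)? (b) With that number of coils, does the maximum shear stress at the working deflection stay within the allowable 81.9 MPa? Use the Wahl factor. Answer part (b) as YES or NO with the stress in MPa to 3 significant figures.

(a) 17 coils; (b) NO, τ_max = 135 MPa

N_a = Gd⁴/(8D³k) = (76.4×10³)(3.1⁴)/(8·27.0³·2.6) = 17.23 → N_a = 17
Actual rate k = Gd⁴/(8D³·17) = 2.6358 N/mm
Working load F = kδ = 2.6358·19 = 50.08 N
C = 27.0/3.1 = 8.7097; K_W = (4C−1)/(4C−4)+0.615/C = 1.1679
τ_max = K_W·8FD/(πd³) = 1.1679·115.58 = 134.98 MPa
τ_max > 81.9 MPa → exceeds allowable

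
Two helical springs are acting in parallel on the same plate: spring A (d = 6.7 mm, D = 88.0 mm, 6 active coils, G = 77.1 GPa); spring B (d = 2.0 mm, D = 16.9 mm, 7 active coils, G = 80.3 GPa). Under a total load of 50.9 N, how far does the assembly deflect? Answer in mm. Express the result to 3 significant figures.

k_A = Gd⁴/(8D³N_a) = (77.1×10³)(6.7⁴)/(8·88.0³·6) = 4.7497 N/mm
k_B = Gd⁴/(8D³N_a) = (80.3×10³)(2.0⁴)/(8·16.9³·7) = 4.7532 N/mm
Parallel: k_eq = 4.7497 + 4.7532 = 9.5029 N/mm
δ = F/k_eq = 50.9/9.5029 = 5.3563 mm

5.36 mm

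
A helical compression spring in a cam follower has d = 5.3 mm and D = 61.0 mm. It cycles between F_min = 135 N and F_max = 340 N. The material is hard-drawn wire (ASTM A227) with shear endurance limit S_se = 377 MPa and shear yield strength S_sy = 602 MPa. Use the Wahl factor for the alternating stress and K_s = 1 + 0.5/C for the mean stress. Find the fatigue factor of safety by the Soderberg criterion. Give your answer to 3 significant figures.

C = D/d = 61.0/5.3 = 11.5094; K_W = (4C−1)/(4C−4)+0.615/C = 1.1248; K_s = 1+0.5/C = 1.0434
F_a = (F_max−F_min)/2 = 102.5 N; F_m = (F_max+F_min)/2 = 237.5 N
τ_a = K_W·8F_aD/(πd³) = 1.1248 × 106.95 = 120.29 MPa
τ_m = K_s·8F_mD/(πd³) = 1.0434 × 247.8 = 258.57 MPa
Soderberg: 1/n_f = τ_a/S_se + τ_m/S_sy = 120.29/377 + 258.57/602 = 0.31908 + 0.42951 = 0.74859
n_f = 1/0.74859 = 1.336

1.34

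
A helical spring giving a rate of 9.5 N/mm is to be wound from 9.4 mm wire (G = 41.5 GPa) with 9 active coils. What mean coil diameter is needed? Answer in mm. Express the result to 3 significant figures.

D = (Gd⁴/(8N_a·k))^(1/3) = (41.5×10³·9.4⁴/(8·9·9.5))^(1/3)
  = (473700)^(1/3) = 77.9533 mm

78.0 mm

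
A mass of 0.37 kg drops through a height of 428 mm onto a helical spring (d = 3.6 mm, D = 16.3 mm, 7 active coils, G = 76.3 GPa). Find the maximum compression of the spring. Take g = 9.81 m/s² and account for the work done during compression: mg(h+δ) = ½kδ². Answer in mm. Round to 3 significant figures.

k = Gd⁴/(8D³N_a) = (76.3×10³)(3.6⁴)/(8·16.3³·7) = 52.843 N/mm
W = mg = 0.37 × 9.81 = 3.6297 N
½kδ² − Wδ − Wh = 0 → δ = (W + √(W² + 2kWh))/k
δ = (3.6297 + √(13.175 + 164183))/52.843 = (3.6297 + 405.21)/52.843 = 7.737 mm

7.74 mm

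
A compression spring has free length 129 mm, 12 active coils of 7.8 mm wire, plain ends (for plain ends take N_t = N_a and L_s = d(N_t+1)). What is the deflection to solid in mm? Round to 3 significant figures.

N_t = 12; L_s = 7.8·13 = 101.4 mm
δ_solid = L₀ − L_s = 129 − 101.4 = 27.6 mm

27.6 mm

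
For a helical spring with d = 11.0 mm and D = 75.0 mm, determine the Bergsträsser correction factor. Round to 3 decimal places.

C = D/d = 75.0/11.0 = 6.8182
K_B = (4C+2)/(4C−3) = 29.273/24.273 = 1.2060

1.206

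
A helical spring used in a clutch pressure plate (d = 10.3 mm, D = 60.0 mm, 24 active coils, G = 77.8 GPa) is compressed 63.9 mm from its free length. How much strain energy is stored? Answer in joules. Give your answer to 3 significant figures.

43.1 J

k = Gd⁴/(8D³N_a) = (77.8×10³)(10.3⁴)/(8·60.0³·24) = 21.114 N/mm
U = ½kδ² = 0.5 × 21.114 × 63.9² = 43107 N·mm = 43.107 J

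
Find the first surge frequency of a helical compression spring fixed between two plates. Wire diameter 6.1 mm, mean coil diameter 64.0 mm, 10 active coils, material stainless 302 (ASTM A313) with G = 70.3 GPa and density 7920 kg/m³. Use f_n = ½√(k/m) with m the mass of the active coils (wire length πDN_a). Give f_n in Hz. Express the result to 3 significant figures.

k = Gd⁴/(8D³N_a) = (70.3×10³)(6.1⁴)/(8·64.0³·10) = 4.6414 N/mm = 4641.4 N/m
Wire length L = πDN_a = π·64.0·10 = 2010.6 mm
m = ρ·(πd²/4)·L = 7920 × 29.225×10⁻⁶ m² × 2.0106 m = 0.46538 kg
f_n = ½√(k/m) = 0.5·√(4641.4/0.46538) = 0.5·√(9973.3) = 49.933 Hz

49.9 Hz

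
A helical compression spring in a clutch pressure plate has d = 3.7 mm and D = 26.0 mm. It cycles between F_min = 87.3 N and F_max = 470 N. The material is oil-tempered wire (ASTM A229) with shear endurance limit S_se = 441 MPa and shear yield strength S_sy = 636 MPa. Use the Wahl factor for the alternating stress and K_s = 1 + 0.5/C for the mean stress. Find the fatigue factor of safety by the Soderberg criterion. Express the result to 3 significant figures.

C = D/d = 26.0/3.7 = 7.0270; K_W = (4C−1)/(4C−4)+0.615/C = 1.2120; K_s = 1+0.5/C = 1.0712
F_a = (F_max−F_min)/2 = 191.35 N; F_m = (F_max+F_min)/2 = 278.65 N
τ_a = K_W·8F_aD/(πd³) = 1.2120 × 250.11 = 303.13 MPa
τ_m = K_s·8F_mD/(πd³) = 1.0712 × 364.22 = 390.14 MPa
Soderberg: 1/n_f = τ_a/S_se + τ_m/S_sy = 303.13/441 + 390.14/636 = 0.68736 + 0.61343 = 1.3008
n_f = 1/1.3008 = 0.7688

0.769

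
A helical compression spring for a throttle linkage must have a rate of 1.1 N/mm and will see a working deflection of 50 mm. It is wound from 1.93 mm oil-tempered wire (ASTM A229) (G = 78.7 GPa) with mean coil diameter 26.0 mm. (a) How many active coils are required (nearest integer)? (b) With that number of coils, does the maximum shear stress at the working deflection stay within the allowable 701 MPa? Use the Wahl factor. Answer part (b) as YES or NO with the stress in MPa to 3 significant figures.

(a) 7 coils; (b) YES, τ_max = 565 MPa

N_a = Gd⁴/(8D³k) = (78.7×10³)(1.93⁴)/(8·26.0³·1.1) = 7.06 → N_a = 7
Actual rate k = Gd⁴/(8D³·7) = 1.1094 N/mm
Working load F = kδ = 1.1094·50 = 55.471 N
C = 26.0/1.93 = 13.4715; K_W = (4C−1)/(4C−4)+0.615/C = 1.1058
τ_max = K_W·8FD/(πd³) = 1.1058·510.87 = 564.91 MPa
τ_max ≤ 701 MPa → acceptable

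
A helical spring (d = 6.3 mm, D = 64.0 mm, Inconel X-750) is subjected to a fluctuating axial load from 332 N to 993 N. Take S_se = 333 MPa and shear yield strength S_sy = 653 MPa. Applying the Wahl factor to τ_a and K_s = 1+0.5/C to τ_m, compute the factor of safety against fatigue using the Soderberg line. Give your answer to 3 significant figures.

0.698

C = D/d = 64.0/6.3 = 10.1587; K_W = (4C−1)/(4C−4)+0.615/C = 1.1424; K_s = 1+0.5/C = 1.0492
F_a = (F_max−F_min)/2 = 330.5 N; F_m = (F_max+F_min)/2 = 662.5 N
τ_a = K_W·8F_aD/(πd³) = 1.1424 × 215.41 = 246.09 MPa
τ_m = K_s·8F_mD/(πd³) = 1.0492 × 431.8 = 453.05 MPa
Soderberg: 1/n_f = τ_a/S_se + τ_m/S_sy = 246.09/333 + 453.05/653 = 0.73902 + 0.69380 = 1.4328
n_f = 1/1.4328 = 0.6979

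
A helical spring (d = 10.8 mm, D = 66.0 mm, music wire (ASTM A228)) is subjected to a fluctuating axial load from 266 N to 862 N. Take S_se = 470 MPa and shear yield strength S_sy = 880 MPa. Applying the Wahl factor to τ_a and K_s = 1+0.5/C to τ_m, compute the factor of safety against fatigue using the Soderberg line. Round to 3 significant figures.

C = D/d = 66.0/10.8 = 6.1111; K_W = (4C−1)/(4C−4)+0.615/C = 1.2474; K_s = 1+0.5/C = 1.0818
F_a = (F_max−F_min)/2 = 298 N; F_m = (F_max+F_min)/2 = 564 N
τ_a = K_W·8F_aD/(πd³) = 1.2474 × 39.758 = 49.594 MPa
τ_m = K_s·8F_mD/(πd³) = 1.0818 × 75.247 = 81.404 MPa
Soderberg: 1/n_f = τ_a/S_se + τ_m/S_sy = 49.594/470 + 81.404/880 = 0.10552 + 0.09250 = 0.19802
n_f = 1/0.19802 = 5.05

5.05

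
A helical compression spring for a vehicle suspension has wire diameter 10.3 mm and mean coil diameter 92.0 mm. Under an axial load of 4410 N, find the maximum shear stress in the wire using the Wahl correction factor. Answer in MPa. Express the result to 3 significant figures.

1100 MPa

Spring index C = D/d = 92.0/10.3 = 8.9320
K_W = (4C−1)/(4C−4) + 0.615/C = 34.728/31.728 + 0.0689 = 1.1634
τ₀ = 8FD/(πd³) = 8·4410·92.0/(π·10.3³) = 3.24576e+06/3432.9 = 945.49 MPa
τ_max = K·τ₀ = 1.1634 × 945.49 = 1100 MPa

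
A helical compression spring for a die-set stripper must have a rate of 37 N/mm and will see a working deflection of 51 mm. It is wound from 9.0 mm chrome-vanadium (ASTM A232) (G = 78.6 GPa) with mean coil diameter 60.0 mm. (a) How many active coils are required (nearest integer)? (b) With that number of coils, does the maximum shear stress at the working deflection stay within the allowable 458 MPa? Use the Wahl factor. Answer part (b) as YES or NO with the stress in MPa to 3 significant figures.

N_a = Gd⁴/(8D³k) = (78.6×10³)(9.0⁴)/(8·60.0³·37) = 8.066 → N_a = 8
Actual rate k = Gd⁴/(8D³·8) = 37.304 N/mm
Working load F = kδ = 37.304·51 = 1902.5 N
C = 60.0/9.0 = 6.6667; K_W = (4C−1)/(4C−4)+0.615/C = 1.2246
τ_max = K_W·8FD/(πd³) = 1.2246·398.74 = 488.3 MPa
τ_max > 458 MPa → exceeds allowable

(a) 8 coils; (b) NO, τ_max = 488 MPa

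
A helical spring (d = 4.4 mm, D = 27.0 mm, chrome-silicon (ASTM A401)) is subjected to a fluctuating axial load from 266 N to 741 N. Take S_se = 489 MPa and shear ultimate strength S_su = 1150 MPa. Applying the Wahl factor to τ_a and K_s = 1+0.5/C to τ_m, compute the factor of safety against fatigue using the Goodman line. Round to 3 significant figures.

C = D/d = 27.0/4.4 = 6.1364; K_W = (4C−1)/(4C−4)+0.615/C = 1.2462; K_s = 1+0.5/C = 1.0815
F_a = (F_max−F_min)/2 = 237.5 N; F_m = (F_max+F_min)/2 = 503.5 N
τ_a = K_W·8F_aD/(πd³) = 1.2462 × 191.69 = 238.9 MPa
τ_m = K_s·8F_mD/(πd³) = 1.0815 × 406.39 = 439.51 MPa
Goodman: 1/n_f = τ_a/S_se + τ_m/S_su = 238.9/489 + 439.51/1150 = 0.48854 + 0.38218 = 0.87072
n_f = 1/0.87072 = 1.148

1.15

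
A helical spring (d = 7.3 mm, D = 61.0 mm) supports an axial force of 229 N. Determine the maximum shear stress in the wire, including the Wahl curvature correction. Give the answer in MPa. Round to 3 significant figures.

107 MPa

Spring index C = D/d = 61.0/7.3 = 8.3562
K_W = (4C−1)/(4C−4) + 0.615/C = 32.425/29.425 + 0.0736 = 1.1756
τ₀ = 8FD/(πd³) = 8·229·61.0/(π·7.3³) = 111752/1222.1 = 91.44 MPa
τ_max = K·τ₀ = 1.1756 × 91.44 = 107.49 MPa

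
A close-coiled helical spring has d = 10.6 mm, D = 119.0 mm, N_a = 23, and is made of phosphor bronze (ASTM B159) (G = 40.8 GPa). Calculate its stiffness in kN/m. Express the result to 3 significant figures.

k = Gd⁴/(8D³N_a) = (40.8×10³ × 10.6⁴) / (8 × 119.0³ × 23)
  = 5.15091e+08 / 3.10069e+08 = 1.6612 N/mm

1.66 kN/m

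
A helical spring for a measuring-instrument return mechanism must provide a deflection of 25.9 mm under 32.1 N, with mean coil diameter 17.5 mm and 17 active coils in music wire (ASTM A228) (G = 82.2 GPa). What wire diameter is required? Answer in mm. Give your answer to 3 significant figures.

Required rate k = F/δ = 32.1/25.9 = 1.2394 N/mm
d = (8D³N_a·k / G)^(1/4) = (8·17.5³·17·1.2394 / (82.2×10³))^0.25
  = (10.99)^0.25 = 1.8207 mm

1.82 mm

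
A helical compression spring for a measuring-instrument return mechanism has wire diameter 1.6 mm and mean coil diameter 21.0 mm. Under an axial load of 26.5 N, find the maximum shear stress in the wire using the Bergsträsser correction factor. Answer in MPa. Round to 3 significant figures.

Spring index C = D/d = 21.0/1.6 = 13.1250
K_B = (4C+2)/(4C−3) = 54.500/49.500 = 1.1010
τ₀ = 8FD/(πd³) = 8·26.5·21.0/(π·1.6³) = 4452/12.868 = 345.98 MPa
τ_max = K·τ₀ = 1.1010 × 345.98 = 380.92 MPa

381 MPa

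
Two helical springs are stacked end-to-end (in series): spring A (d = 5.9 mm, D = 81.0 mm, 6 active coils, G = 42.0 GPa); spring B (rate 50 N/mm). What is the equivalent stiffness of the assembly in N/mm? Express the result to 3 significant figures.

1.92 N/mm

k_A = Gd⁴/(8D³N_a) = (42.0×10³)(5.9⁴)/(8·81.0³·6) = 1.9951 N/mm
Series: 1/k_eq = 1/1.9951 + 1/50 = 0.52123; k_eq = 1.9185 N/mm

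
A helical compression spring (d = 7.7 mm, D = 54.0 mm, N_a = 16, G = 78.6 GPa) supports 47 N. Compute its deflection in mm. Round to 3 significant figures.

3.43 mm

k = Gd⁴/(8D³N_a) = (78.6×10³)(7.7⁴)/(8·54.0³·16) = 13.709 N/mm
δ = F/k = 47 / 13.709 = 3.4285 mm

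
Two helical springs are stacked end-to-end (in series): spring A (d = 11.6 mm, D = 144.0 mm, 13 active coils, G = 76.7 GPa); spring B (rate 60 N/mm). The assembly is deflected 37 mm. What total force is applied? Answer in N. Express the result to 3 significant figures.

154 N

k_A = Gd⁴/(8D³N_a) = (76.7×10³)(11.6⁴)/(8·144.0³·13) = 4.472 N/mm
Series: 1/k_eq = 1/4.472 + 1/60 = 0.24028; k_eq = 4.1618 N/mm
F = k_eq·δ = 4.1618·37 = 153.99 N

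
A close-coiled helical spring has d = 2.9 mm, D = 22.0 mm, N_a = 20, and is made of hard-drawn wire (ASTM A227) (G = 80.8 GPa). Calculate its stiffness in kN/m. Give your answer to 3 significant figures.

3.35 kN/m

k = Gd⁴/(8D³N_a) = (80.8×10³ × 2.9⁴) / (8 × 22.0³ × 20)
  = 5.71483e+06 / 1.70368e+06 = 3.3544 N/mm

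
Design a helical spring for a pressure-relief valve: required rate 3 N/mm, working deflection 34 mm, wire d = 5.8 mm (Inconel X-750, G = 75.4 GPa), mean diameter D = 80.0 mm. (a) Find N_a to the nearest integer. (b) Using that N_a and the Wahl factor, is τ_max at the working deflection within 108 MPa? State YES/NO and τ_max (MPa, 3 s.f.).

N_a = Gd⁴/(8D³k) = (75.4×10³)(5.8⁴)/(8·80.0³·3) = 6.944 → N_a = 7
Actual rate k = Gd⁴/(8D³·7) = 2.9759 N/mm
Working load F = kδ = 2.9759·34 = 101.18 N
C = 80.0/5.8 = 13.7931; K_W = (4C−1)/(4C−4)+0.615/C = 1.1032
τ_max = K_W·8FD/(πd³) = 1.1032·105.65 = 116.55 MPa
τ_max > 108 MPa → exceeds allowable

(a) 7 coils; (b) NO, τ_max = 117 MPa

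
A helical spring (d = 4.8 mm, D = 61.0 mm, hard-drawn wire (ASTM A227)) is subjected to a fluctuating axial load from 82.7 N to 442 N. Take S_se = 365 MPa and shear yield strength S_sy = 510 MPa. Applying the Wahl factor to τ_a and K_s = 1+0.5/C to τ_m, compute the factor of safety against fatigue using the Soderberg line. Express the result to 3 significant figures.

0.658

C = D/d = 61.0/4.8 = 12.7083; K_W = (4C−1)/(4C−4)+0.615/C = 1.1125; K_s = 1+0.5/C = 1.0393
F_a = (F_max−F_min)/2 = 179.65 N; F_m = (F_max+F_min)/2 = 262.35 N
τ_a = K_W·8F_aD/(πd³) = 1.1125 × 252.33 = 280.71 MPa
τ_m = K_s·8F_mD/(πd³) = 1.0393 × 368.49 = 382.99 MPa
Soderberg: 1/n_f = τ_a/S_se + τ_m/S_sy = 280.71/365 + 382.99/510 = 0.76906 + 0.75096 = 1.52
n_f = 1/1.52 = 0.6579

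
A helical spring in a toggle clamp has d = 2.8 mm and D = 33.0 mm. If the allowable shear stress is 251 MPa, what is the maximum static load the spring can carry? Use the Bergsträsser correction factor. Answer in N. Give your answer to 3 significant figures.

58.9 N

C = D/d = 33.0/2.8 = 11.7857
K_B = (4C+2)/(4C−3) = 49.143/44.143 = 1.1133
τ_max = K·8FD/(πd³) → F_max = τ_allow·πd³/(8DK)
F_max = 251·π·2.8³/(8·33.0·1.1133) = 17310/293.9 = 58.897 N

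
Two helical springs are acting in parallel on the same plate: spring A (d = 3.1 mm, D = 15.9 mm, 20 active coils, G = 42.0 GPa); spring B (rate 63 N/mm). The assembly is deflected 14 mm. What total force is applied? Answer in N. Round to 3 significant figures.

k_A = Gd⁴/(8D³N_a) = (42.0×10³)(3.1⁴)/(8·15.9³·20) = 6.0309 N/mm
Parallel: k_eq = 6.0309 + 63 = 69.031 N/mm
F = k_eq·δ = 69.031·14 = 966.43 N

966 N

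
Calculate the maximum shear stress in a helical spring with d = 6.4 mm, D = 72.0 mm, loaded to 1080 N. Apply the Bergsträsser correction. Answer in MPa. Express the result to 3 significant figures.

845 MPa

Spring index C = D/d = 72.0/6.4 = 11.2500
K_B = (4C+2)/(4C−3) = 47.000/42.000 = 1.1190
τ₀ = 8FD/(πd³) = 8·1080·72.0/(π·6.4³) = 622080/823.55 = 755.36 MPa
τ_max = K·τ₀ = 1.1190 × 755.36 = 845.29 MPa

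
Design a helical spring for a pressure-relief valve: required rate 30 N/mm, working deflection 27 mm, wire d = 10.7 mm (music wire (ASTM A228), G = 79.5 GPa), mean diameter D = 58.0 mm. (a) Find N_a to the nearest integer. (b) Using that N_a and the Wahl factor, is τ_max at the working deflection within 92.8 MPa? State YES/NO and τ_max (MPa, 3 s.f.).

(a) 22 coils; (b) NO, τ_max = 127 MPa

N_a = Gd⁴/(8D³k) = (79.5×10³)(10.7⁴)/(8·58.0³·30) = 22.25 → N_a = 22
Actual rate k = Gd⁴/(8D³·22) = 30.346 N/mm
Working load F = kδ = 30.346·27 = 819.35 N
C = 58.0/10.7 = 5.4206; K_W = (4C−1)/(4C−4)+0.615/C = 1.2831
τ_max = K_W·8FD/(πd³) = 1.2831·98.784 = 126.75 MPa
τ_max > 92.8 MPa → exceeds allowable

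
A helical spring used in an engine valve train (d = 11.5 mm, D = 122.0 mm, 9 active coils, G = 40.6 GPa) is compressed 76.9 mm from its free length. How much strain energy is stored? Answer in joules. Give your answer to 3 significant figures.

16.1 J

k = Gd⁴/(8D³N_a) = (40.6×10³)(11.5⁴)/(8·122.0³·9) = 5.4313 N/mm
U = ½kδ² = 0.5 × 5.4313 × 76.9² = 16059 N·mm = 16.059 J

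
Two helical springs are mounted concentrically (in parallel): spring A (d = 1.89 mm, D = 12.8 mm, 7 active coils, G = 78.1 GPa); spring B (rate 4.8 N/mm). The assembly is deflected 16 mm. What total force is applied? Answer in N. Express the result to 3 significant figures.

213 N

k_A = Gd⁴/(8D³N_a) = (78.1×10³)(1.89⁴)/(8·12.8³·7) = 8.4856 N/mm
Parallel: k_eq = 8.4856 + 4.8 = 13.286 N/mm
F = k_eq·δ = 13.286·16 = 212.57 N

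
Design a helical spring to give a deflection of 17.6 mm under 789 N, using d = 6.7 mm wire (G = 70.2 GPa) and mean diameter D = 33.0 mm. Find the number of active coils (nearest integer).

Required rate k = F/δ = 789/17.6 = 44.83 N/mm
N_a = Gd⁴/(8D³k) = (70.2×10³ × 6.7⁴)/(8 × 33.0³ × 44.83)
    = 1.41461e+08 / 1.28883e+07 = 10.98 → 11 coils

11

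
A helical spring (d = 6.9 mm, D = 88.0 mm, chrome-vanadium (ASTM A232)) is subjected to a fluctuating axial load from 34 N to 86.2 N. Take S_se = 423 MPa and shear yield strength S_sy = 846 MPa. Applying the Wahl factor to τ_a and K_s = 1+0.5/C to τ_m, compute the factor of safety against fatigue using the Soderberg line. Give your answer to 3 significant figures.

10.3

C = D/d = 88.0/6.9 = 12.7536; K_W = (4C−1)/(4C−4)+0.615/C = 1.1120; K_s = 1+0.5/C = 1.0392
F_a = (F_max−F_min)/2 = 26.1 N; F_m = (F_max+F_min)/2 = 60.1 N
τ_a = K_W·8F_aD/(πd³) = 1.1120 × 17.804 = 19.799 MPa
τ_m = K_s·8F_mD/(πd³) = 1.0392 × 40.997 = 42.604 MPa
Soderberg: 1/n_f = τ_a/S_se + τ_m/S_sy = 19.799/423 + 42.604/846 = 0.04681 + 0.05036 = 0.097164
n_f = 1/0.097164 = 10.29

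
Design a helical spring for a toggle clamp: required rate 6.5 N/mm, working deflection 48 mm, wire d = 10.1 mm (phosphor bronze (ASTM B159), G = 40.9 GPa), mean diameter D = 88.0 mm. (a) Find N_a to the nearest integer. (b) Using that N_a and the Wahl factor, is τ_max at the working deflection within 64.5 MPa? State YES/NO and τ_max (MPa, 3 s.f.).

(a) 12 coils; (b) NO, τ_max = 79.3 MPa

N_a = Gd⁴/(8D³k) = (40.9×10³)(10.1⁴)/(8·88.0³·6.5) = 12.01 → N_a = 12
Actual rate k = Gd⁴/(8D³·12) = 6.5056 N/mm
Working load F = kδ = 6.5056·48 = 312.27 N
C = 88.0/10.1 = 8.7129; K_W = (4C−1)/(4C−4)+0.615/C = 1.1678
τ_max = K_W·8FD/(πd³) = 1.1678·67.919 = 79.317 MPa
τ_max > 64.5 MPa → exceeds allowable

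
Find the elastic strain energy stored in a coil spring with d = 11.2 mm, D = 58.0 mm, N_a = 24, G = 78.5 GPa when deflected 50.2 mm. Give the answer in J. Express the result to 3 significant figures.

k = Gd⁴/(8D³N_a) = (78.5×10³)(11.2⁴)/(8·58.0³·24) = 32.973 N/mm
U = ½kδ² = 0.5 × 32.973 × 50.2² = 41546 N·mm = 41.546 J

41.5 J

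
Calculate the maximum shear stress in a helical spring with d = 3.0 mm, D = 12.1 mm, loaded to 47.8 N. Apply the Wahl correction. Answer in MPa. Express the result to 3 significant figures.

76.4 MPa

Spring index C = D/d = 12.1/3.0 = 4.0333
K_W = (4C−1)/(4C−4) + 0.615/C = 15.133/12.133 + 0.1525 = 1.3997
τ₀ = 8FD/(πd³) = 8·47.8·12.1/(π·3.0³) = 4627.04/84.823 = 54.549 MPa
τ_max = K·τ₀ = 1.3997 × 54.549 = 76.354 MPa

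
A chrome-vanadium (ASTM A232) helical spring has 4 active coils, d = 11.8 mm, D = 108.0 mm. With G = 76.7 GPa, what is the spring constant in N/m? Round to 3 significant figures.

k = Gd⁴/(8D³N_a) = (76.7×10³ × 11.8⁴) / (8 × 108.0³ × 4)
  = 1.48704e+09 / 4.03108e+07 = 36.889 N/mm = 36889 N/m

36900 N/m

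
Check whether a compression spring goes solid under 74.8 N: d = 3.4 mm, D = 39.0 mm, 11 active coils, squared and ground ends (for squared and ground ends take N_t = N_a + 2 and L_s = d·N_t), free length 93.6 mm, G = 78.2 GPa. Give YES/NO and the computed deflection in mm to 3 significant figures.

k = Gd⁴/(8D³N_a) = (78.2×10³)(3.4⁴)/(8·39.0³·11) = 2.0019 N/mm
N_t = 13; L_s = 3.4·13 = 44.2 mm; δ_solid = L₀ − L_s = 93.6 − 44.2 = 49.4 mm
δ = F/k = 74.8/2.0019 = 37.364 mm
δ < δ_solid → spring does not go solid

NO, δ = 37.4 mm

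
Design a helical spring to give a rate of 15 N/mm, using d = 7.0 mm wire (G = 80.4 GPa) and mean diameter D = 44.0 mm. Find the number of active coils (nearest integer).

N_a = Gd⁴/(8D³k) = (80.4×10³ × 7.0⁴)/(8 × 44.0³ × 15)
    = 1.9304e+08 / 1.02221e+07 = 18.88 → 19 coils

19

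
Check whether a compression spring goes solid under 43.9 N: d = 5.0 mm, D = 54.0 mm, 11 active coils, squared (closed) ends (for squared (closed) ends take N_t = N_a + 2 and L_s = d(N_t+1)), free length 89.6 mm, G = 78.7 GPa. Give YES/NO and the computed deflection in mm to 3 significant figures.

NO, δ = 12.4 mm

k = Gd⁴/(8D³N_a) = (78.7×10³)(5.0⁴)/(8·54.0³·11) = 3.5497 N/mm
N_t = 13; L_s = 5.0·14 = 70 mm; δ_solid = L₀ − L_s = 89.6 − 70 = 19.6 mm
δ = F/k = 43.9/3.5497 = 12.367 mm
δ < δ_solid → spring does not go solid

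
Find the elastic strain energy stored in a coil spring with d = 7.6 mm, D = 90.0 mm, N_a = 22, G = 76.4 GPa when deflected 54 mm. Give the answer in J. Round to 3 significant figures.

2.90 J

k = Gd⁴/(8D³N_a) = (76.4×10³)(7.6⁴)/(8·90.0³·22) = 1.9866 N/mm
U = ½kδ² = 0.5 × 1.9866 × 54² = 2896.4 N·mm = 2.8964 J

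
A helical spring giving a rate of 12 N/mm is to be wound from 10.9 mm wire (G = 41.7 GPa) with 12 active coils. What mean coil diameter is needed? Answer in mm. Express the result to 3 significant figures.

79.9 mm

D = (Gd⁴/(8N_a·k))^(1/3) = (41.7×10³·10.9⁴/(8·12·12))^(1/3)
  = (510963)^(1/3) = 79.9460 mm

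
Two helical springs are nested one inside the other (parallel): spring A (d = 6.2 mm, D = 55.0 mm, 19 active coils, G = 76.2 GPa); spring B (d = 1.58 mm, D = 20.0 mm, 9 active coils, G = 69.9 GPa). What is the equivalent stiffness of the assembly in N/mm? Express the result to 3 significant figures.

5.21 N/mm

k_A = Gd⁴/(8D³N_a) = (76.2×10³)(6.2⁴)/(8·55.0³·19) = 4.4524 N/mm
k_B = Gd⁴/(8D³N_a) = (69.9×10³)(1.58⁴)/(8·20.0³·9) = 0.75628 N/mm
Parallel: k_eq = 4.4524 + 0.75628 = 5.2086 N/mm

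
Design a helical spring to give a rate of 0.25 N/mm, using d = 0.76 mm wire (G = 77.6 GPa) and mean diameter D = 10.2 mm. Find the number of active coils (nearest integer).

N_a = Gd⁴/(8D³k) = (77.6×10³ × 0.76⁴)/(8 × 10.2³ × 0.25)
    = 25889 / 2122.42 = 12.2 → 12 coils

12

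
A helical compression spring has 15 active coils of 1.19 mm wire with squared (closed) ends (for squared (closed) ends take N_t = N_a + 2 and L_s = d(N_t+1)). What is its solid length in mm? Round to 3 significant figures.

squared (closed) ends: N_t = N_a + 2 = 15 + 2 = 17
L_s = d·(N_t+1) = 1.19 × 18 = 21.42 mm

21.4 mm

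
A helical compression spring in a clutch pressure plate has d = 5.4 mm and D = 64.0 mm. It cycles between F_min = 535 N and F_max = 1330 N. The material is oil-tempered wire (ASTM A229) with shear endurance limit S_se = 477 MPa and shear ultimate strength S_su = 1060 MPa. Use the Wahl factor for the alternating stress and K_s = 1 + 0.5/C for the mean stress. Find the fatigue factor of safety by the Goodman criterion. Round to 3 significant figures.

C = D/d = 64.0/5.4 = 11.8519; K_W = (4C−1)/(4C−4)+0.615/C = 1.1210; K_s = 1+0.5/C = 1.0422
F_a = (F_max−F_min)/2 = 397.5 N; F_m = (F_max+F_min)/2 = 932.5 N
τ_a = K_W·8F_aD/(πd³) = 1.1210 × 411.41 = 461.19 MPa
τ_m = K_s·8F_mD/(πd³) = 1.0422 × 965.13 = 1005.9 MPa
Goodman: 1/n_f = τ_a/S_se + τ_m/S_su = 461.19/477 + 1005.9/1060 = 0.96686 + 0.94892 = 1.9158
n_f = 1/1.9158 = 0.522

0.522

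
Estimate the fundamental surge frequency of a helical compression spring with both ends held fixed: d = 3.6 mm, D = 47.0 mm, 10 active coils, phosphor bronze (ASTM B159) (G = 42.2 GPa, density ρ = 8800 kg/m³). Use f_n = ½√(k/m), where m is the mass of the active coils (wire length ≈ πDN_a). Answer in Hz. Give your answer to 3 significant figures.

40.2 Hz

k = Gd⁴/(8D³N_a) = (42.2×10³)(3.6⁴)/(8·47.0³·10) = 0.85337 N/mm = 853.37 N/m
Wire length L = πDN_a = π·47.0·10 = 1476.5 mm
m = ρ·(πd²/4)·L = 8800 × 10.179×10⁻⁶ m² × 1.4765 m = 0.13226 kg
f_n = ½√(k/m) = 0.5·√(853.37/0.13226) = 0.5·√(6452.3) = 40.163 Hz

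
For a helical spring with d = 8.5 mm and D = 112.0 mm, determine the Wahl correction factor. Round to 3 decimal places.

C = D/d = 112.0/8.5 = 13.1765
K_W = (4C−1)/(4C−4) + 0.615/C = 51.706/48.706 + 0.0467 = 1.1083

1.108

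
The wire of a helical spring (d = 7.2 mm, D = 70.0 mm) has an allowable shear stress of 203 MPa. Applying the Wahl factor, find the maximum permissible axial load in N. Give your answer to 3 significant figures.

C = D/d = 70.0/7.2 = 9.7222
K_W = (4C−1)/(4C−4) + 0.615/C = 37.889/34.889 + 0.0633 = 1.1492
τ_max = K·8FD/(πd³) → F_max = τ_allow·πd³/(8DK)
F_max = 203·π·7.2³/(8·70.0·1.1492) = 2.3804e+05/643.58 = 369.86 N

370 N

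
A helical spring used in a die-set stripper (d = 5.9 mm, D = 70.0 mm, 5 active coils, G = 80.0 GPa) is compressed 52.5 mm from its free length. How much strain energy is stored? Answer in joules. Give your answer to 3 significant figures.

9.74 J

k = Gd⁴/(8D³N_a) = (80.0×10³)(5.9⁴)/(8·70.0³·5) = 7.0655 N/mm
U = ½kδ² = 0.5 × 7.0655 × 52.5² = 9737.2 N·mm = 9.7372 J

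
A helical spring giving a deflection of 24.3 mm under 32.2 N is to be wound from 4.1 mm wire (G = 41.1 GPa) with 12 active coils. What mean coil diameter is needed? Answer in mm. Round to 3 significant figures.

45.0 mm

Required rate k = F/δ = 32.2/24.3 = 1.3251 N/mm
D = (Gd⁴/(8N_a·k))^(1/3) = (41.1×10³·4.1⁴/(8·12·1.3251))^(1/3)
  = (91297)^(1/3) = 45.0283 mm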